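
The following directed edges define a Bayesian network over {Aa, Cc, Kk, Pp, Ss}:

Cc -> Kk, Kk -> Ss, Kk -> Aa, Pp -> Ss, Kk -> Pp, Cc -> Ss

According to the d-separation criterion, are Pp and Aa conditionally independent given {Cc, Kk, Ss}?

We examine all 3 paths between Pp and Aa:
Path 1: Pp → Ss ← Kk → Aa
  Kk is a fork here and Kk is conditioned on, so the path is blocked at Kk.
Path 2: Pp → Ss ← Cc → Kk → Aa
  Cc is a fork here and Cc is conditioned on, so the path is blocked at Cc.
Path 3: Pp ← Kk → Aa
  Kk is a fork here and Kk is conditioned on, so the path is blocked at Kk.
Every path is blocked, so Pp and Aa are d-separated given {Cc, Kk, Ss}.

Yes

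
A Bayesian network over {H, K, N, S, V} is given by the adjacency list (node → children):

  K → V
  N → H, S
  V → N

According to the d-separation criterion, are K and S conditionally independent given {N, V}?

Yes

Only one path connects K and S:
Path 1: K → V → N → S
  V is a chain here and V is conditioned on, so the path is blocked at V.
Since every path is blocked, d-separation holds.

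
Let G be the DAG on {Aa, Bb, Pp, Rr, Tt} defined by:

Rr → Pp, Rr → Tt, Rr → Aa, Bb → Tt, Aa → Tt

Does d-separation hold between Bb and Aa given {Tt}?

No

2 paths connect Bb and Aa; each must be blocked for d-separation to hold:
  1. Bb → Tt ← Rr → Aa — Tt:collider[open]; Rr:fork[open] ⇒ active
  2. Bb → Tt ← Aa — Tt:collider[open] ⇒ active
Since the path Bb → Tt ← Rr → Aa is active, Bb and Aa are not d-separated given {Tt}.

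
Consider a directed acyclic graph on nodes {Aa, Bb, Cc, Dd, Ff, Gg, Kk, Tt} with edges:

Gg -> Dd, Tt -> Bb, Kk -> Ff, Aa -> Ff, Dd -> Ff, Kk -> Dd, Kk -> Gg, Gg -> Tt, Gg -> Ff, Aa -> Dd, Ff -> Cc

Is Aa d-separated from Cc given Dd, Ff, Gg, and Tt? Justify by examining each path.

We examine all 6 paths between Aa and Cc:
Path 1: Aa → Dd ← Kk → Gg → Ff → Cc
  Gg is a chain here and Gg is conditioned on, so the path is blocked at Gg.
Path 2: Aa → Dd ← Kk → Ff → Cc
  Ff is a chain here and Ff is conditioned on, so the path is blocked at Ff.
Path 3: Aa → Dd ← Gg ← Kk → Ff → Cc
  Gg is a chain here and Gg is conditioned on, so the path is blocked at Gg.
Path 4: Aa → Dd ← Gg → Ff → Cc
  Gg is a fork here and Gg is conditioned on, so the path is blocked at Gg.
Path 5: Aa → Dd → Ff → Cc
  Dd is a chain here and Dd is conditioned on, so the path is blocked at Dd.
Path 6: Aa → Ff → Cc
  Ff is a chain here and Ff is conditioned on, so the path is blocked at Ff.
All paths are blocked; Aa ⊥ Cc | {Dd, Ff, Gg, Tt} holds.

Yes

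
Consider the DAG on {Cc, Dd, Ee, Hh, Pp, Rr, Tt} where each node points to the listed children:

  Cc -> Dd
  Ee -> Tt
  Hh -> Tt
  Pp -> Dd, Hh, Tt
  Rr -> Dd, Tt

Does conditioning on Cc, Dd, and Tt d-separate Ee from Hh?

No

There are 3 undirected paths between Ee and Hh; checking each against the conditioning set {Cc, Dd, Tt}:
Path 1: Ee → Tt ← Rr → Dd ← Pp → Hh
  Tt is a collider and Tt is conditioned on, which opens it; Rr is a fork and Rr is not conditioned on; Dd is a collider and Dd is conditioned on, which opens it; Pp is a fork and Pp is not conditioned on — no node blocks this path, so it is active.
Path 2: Ee → Tt ← Pp → Hh
  Tt is a collider and Tt is conditioned on, which opens it; Pp is a fork and Pp is not conditioned on — no node blocks this path, so it is active.
Path 3: Ee → Tt ← Hh
  Tt is a collider and Tt is conditioned on, which opens it — no node blocks this path, so it is active.
At least one path is unblocked, so d-separation fails.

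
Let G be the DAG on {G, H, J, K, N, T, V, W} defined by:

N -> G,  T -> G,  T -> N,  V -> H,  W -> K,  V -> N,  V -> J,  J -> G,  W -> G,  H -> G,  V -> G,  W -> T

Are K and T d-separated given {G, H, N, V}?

Enumerating the 6 paths from K to T and testing each for blocking by {G, H, N, V}:
  1. K ← W → G ← V → N ← T — W:fork[open]; G:collider[open]; V:fork[blocks]; N:collider[open] ⇒ blocked
  2. K ← W → G ← N ← T — W:fork[open]; G:collider[open]; N:chain[blocks] ⇒ blocked
  3. K ← W → G ← T — W:fork[open]; G:collider[open] ⇒ active
  4. K ← W → G ← J ← V → N ← T — W:fork[open]; G:collider[open]; J:chain[open]; V:fork[blocks]; N:collider[open] ⇒ blocked
  5. K ← W → G ← H ← V → N ← T — W:fork[open]; G:collider[open]; H:chain[blocks]; V:fork[blocks]; N:collider[open] ⇒ blocked
  6. K ← W → T — W:fork[open] ⇒ active
Because an active path exists, K and T are not d-separated.

No — K and T are not d-separated given {G, H, N, V}.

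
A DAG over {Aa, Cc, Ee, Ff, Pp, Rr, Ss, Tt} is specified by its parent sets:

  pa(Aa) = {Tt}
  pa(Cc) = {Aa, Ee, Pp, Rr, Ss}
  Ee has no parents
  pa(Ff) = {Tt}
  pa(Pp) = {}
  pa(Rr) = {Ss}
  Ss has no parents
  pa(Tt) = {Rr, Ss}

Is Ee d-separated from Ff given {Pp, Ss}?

Enumerating the 5 paths from Ee to Ff and testing each for blocking by {Pp, Ss}:
  1. Ee → Cc ← Rr ← Ss → Tt → Ff — Cc:collider[blocks]; Rr:chain[open]; Ss:fork[blocks]; Tt:chain[open] ⇒ blocked
  2. Ee → Cc ← Rr → Tt → Ff — Cc:collider[blocks]; Rr:fork[open]; Tt:chain[open] ⇒ blocked
  3. Ee → Cc ← Ss → Rr → Tt → Ff — Cc:collider[blocks]; Ss:fork[blocks]; Rr:chain[open]; Tt:chain[open] ⇒ blocked
  4. Ee → Cc ← Ss → Tt → Ff — Cc:collider[blocks]; Ss:fork[blocks]; Tt:chain[open] ⇒ blocked
  5. Ee → Cc ← Aa ← Tt → Ff — Cc:collider[blocks]; Aa:chain[open]; Tt:fork[open] ⇒ blocked
Since every path is blocked, d-separation holds.

Yes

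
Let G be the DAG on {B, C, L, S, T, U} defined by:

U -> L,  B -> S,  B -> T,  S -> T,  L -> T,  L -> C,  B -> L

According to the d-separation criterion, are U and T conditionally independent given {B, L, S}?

There are 3 undirected paths between U and T; checking each against the conditioning set {B, L, S}:
Path 1: U → L ← B → S → T
  B is a fork here and B is conditioned on, so the path is blocked at B.
Path 2: U → L ← B → T
  B is a fork here and B is conditioned on, so the path is blocked at B.
Path 3: U → L → T
  L is a chain here and L is conditioned on, so the path is blocked at L.
Since every path is blocked, d-separation holds.

Yes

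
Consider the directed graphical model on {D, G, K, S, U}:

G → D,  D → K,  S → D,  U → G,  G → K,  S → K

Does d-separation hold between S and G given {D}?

We examine all 4 paths between S and G:
Path 1: S → K ← G
  K is a collider here and neither K nor any of its descendants is conditioned on, so the collider stays closed — the path is blocked at K.
Path 2: S → K ← D ← G
  K is a collider here and neither K nor any of its descendants is conditioned on, so the collider stays closed — the path is blocked at K.
Path 3: S → D ← G
  D is a collider and D is conditioned on, which opens it — no node blocks this path, so it is active.
Path 4: S → D → K ← G
  D is a chain here and D is conditioned on, so the path is blocked at D.
At least one path is unblocked, so d-separation fails.

No — S and G are not d-separated given {D}.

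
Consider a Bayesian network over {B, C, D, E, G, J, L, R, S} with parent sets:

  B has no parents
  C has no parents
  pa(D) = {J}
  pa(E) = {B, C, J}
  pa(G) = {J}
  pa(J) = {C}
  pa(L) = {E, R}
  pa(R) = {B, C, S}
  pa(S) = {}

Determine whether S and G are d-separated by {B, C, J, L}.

6 paths connect S and G; each must be blocked for d-separation to hold:
  1. S → R ← B → E ← J → G — R:collider[open]; B:fork[blocks]; E:collider[open]; J:fork[blocks] ⇒ blocked
  2. S → R ← B → E ← C → J → G — R:collider[open]; B:fork[blocks]; E:collider[open]; C:fork[blocks]; J:chain[blocks] ⇒ blocked
  3. S → R ← C → E ← J → G — R:collider[open]; C:fork[blocks]; E:collider[open]; J:fork[blocks] ⇒ blocked
  4. S → R ← C → J → G — R:collider[open]; C:fork[blocks]; J:chain[blocks] ⇒ blocked
  5. S → R → L ← E ← J → G — R:chain[open]; L:collider[open]; E:chain[open]; J:fork[blocks] ⇒ blocked
  6. S → R → L ← E ← C → J → G — R:chain[open]; L:collider[open]; E:chain[open]; C:fork[blocks]; J:chain[blocks] ⇒ blocked
All paths are blocked; S ⊥ G | {B, C, J, L} holds.

Yes — S and G are d-separated given {B, C, J, L}.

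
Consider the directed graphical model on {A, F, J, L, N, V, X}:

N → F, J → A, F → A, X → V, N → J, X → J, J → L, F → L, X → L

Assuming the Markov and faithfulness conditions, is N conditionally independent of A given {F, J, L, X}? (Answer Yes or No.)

Enumerating the 6 paths from N to A and testing each for blocking by {F, J, L, X}:
Path 1: N → F → A
  F is a chain here and F is conditioned on, so the path is blocked at F.
Path 2: N → F → L ← X → J → A
  F is a chain here and F is conditioned on, so the path is blocked at F.
Path 3: N → F → L ← J → A
  F is a chain here and F is conditioned on, so the path is blocked at F.
Path 4: N → J → A
  J is a chain here and J is conditioned on, so the path is blocked at J.
Path 5: N → J ← X → L ← F → A
  X is a fork here and X is conditioned on, so the path is blocked at X.
Path 6: N → J → L ← F → A
  J is a chain here and J is conditioned on, so the path is blocked at J.
All paths are blocked; N ⊥ A | {F, J, L, X} holds.

Yes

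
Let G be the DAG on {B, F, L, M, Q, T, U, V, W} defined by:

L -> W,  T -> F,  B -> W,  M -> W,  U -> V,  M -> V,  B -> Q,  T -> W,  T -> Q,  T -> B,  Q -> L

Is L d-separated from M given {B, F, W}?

There are 5 undirected paths between L and M; checking each against the conditioning set {B, F, W}:
  1. L → W ← M — W:collider[open] ⇒ active
  2. L ← Q ← B → W ← M — Q:chain[open]; B:fork[blocks]; W:collider[open] ⇒ blocked
  3. L ← Q ← B ← T → W ← M — Q:chain[open]; B:chain[blocks]; T:fork[open]; W:collider[open] ⇒ blocked
  4. L ← Q ← T → W ← M — Q:chain[open]; T:fork[open]; W:collider[open] ⇒ active
  5. L ← Q ← T → B → W ← M — Q:chain[open]; T:fork[open]; B:chain[blocks]; W:collider[open] ⇒ blocked
Because an active path exists, L and M are not d-separated.

No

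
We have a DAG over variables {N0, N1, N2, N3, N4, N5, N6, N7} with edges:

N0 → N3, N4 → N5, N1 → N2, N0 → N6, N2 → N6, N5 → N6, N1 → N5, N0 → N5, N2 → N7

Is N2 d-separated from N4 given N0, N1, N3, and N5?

Enumerating the 3 paths from N2 to N4 and testing each for blocking by {N0, N1, N3, N5}:
Path 1: N2 → N6 ← N0 → N5 ← N4
  N6 is a collider here and neither N6 nor any of its descendants is conditioned on, so the collider stays closed — the path is blocked at N6.
Path 2: N2 → N6 ← N5 ← N4
  N6 is a collider here and neither N6 nor any of its descendants is conditioned on, so the collider stays closed — the path is blocked at N6.
Path 3: N2 ← N1 → N5 ← N4
  N1 is a fork here and N1 is conditioned on, so the path is blocked at N1.
Every path is blocked, so N2 and N4 are d-separated given {N0, N1, N3, N5}.

Yes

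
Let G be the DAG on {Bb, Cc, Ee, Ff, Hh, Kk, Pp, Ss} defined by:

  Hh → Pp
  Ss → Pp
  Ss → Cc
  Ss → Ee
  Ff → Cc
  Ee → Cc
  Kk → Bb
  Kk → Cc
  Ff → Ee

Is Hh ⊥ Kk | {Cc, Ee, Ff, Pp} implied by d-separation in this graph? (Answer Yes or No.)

There are 3 undirected paths between Hh and Kk; checking each against the conditioning set {Cc, Ee, Ff, Pp}:
Path 1: Hh → Pp ← Ss → Cc ← Kk
  Pp is a collider and Pp is conditioned on, which opens it; Ss is a fork and Ss is not conditioned on; Cc is a collider and Cc is conditioned on, which opens it — no node blocks this path, so it is active.
Path 2: Hh → Pp ← Ss → Ee → Cc ← Kk
  Ee is a chain here and Ee is conditioned on, so the path is blocked at Ee.
Path 3: Hh → Pp ← Ss → Ee ← Ff → Cc ← Kk
  Ff is a fork here and Ff is conditioned on, so the path is blocked at Ff.
Since the path Hh → Pp ← Ss → Cc ← Kk is active, Hh and Kk are not d-separated given {Cc, Ee, Ff, Pp}.

No — Hh and Kk are not d-separated given {Cc, Ee, Ff, Pp}.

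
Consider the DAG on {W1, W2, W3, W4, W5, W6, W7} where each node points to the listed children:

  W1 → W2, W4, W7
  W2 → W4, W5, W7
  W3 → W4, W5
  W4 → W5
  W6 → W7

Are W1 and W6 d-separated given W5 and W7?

No

There are 5 undirected paths between W1 and W6; checking each against the conditioning set {W5, W7}:
Path 1: W1 → W4 ← W3 → W5 ← W2 → W7 ← W6
  W4 is a collider and its descendant W5 is conditioned on, which opens it; W3 is a fork and W3 is not conditioned on; W5 is a collider and W5 is conditioned on, which opens it; W2 is a fork and W2 is not conditioned on; W7 is a collider and W7 is conditioned on, which opens it — no node blocks this path, so it is active.
Path 2: W1 → W4 → W5 ← W2 → W7 ← W6
  W4 is a chain and W4 is not conditioned on; W5 is a collider and W5 is conditioned on, which opens it; W2 is a fork and W2 is not conditioned on; W7 is a collider and W7 is conditioned on, which opens it — no node blocks this path, so it is active.
Path 3: W1 → W4 ← W2 → W7 ← W6
  W4 is a collider and its descendant W5 is conditioned on, which opens it; W2 is a fork and W2 is not conditioned on; W7 is a collider and W7 is conditioned on, which opens it — no node blocks this path, so it is active.
Path 4: W1 → W2 → W7 ← W6
  W2 is a chain and W2 is not conditioned on; W7 is a collider and W7 is conditioned on, which opens it — no node blocks this path, so it is active.
Path 5: W1 → W7 ← W6
  W7 is a collider and W7 is conditioned on, which opens it — no node blocks this path, so it is active.
At least one path is unblocked, so d-separation fails.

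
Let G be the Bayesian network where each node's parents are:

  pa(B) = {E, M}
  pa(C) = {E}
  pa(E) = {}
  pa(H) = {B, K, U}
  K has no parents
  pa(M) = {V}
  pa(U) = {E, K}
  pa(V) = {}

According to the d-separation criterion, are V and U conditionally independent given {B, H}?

We examine all 3 paths between V and U:
  1. V → M → B → H ← U — M:chain[open]; B:chain[blocks]; H:collider[open] ⇒ blocked
  2. V → M → B → H ← K → U — M:chain[open]; B:chain[blocks]; H:collider[open]; K:fork[open] ⇒ blocked
  3. V → M → B ← E → U — M:chain[open]; B:collider[open]; E:fork[open] ⇒ active
At least one path is unblocked, so d-separation fails.

No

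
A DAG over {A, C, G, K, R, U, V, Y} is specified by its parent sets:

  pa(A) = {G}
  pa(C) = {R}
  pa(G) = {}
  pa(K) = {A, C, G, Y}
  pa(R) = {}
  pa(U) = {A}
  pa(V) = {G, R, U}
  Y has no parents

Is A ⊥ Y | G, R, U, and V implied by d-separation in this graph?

Yes — A and Y are d-separated given {G, R, U, V}.

Enumerating the 5 paths from A to Y and testing each for blocking by {G, R, U, V}:
Path 1: A ← G → K ← Y
  G is a fork here and G is conditioned on, so the path is blocked at G.
Path 2: A ← G → V ← R → C → K ← Y
  G is a fork here and G is conditioned on, so the path is blocked at G.
Path 3: A → K ← Y
  K is a collider here and neither K nor any of its descendants is conditioned on, so the collider stays closed — the path is blocked at K.
Path 4: A → U → V ← G → K ← Y
  U is a chain here and U is conditioned on, so the path is blocked at U.
Path 5: A → U → V ← R → C → K ← Y
  U is a chain here and U is conditioned on, so the path is blocked at U.
Since every path is blocked, d-separation holds.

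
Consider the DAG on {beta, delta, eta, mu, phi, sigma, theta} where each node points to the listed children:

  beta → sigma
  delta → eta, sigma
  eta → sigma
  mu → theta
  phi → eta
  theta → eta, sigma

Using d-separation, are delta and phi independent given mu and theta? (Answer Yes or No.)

Yes

There are 3 undirected paths between delta and phi; checking each against the conditioning set {mu, theta}:
Path 1: delta → sigma ← theta → eta ← phi
  sigma is a collider here and neither sigma nor any of its descendants is conditioned on, so the collider stays closed — the path is blocked at sigma.
Path 2: delta → sigma ← eta ← phi
  sigma is a collider here and neither sigma nor any of its descendants is conditioned on, so the collider stays closed — the path is blocked at sigma.
Path 3: delta → eta ← phi
  eta is a collider here and neither eta nor any of its descendants is conditioned on, so the collider stays closed — the path is blocked at eta.
Every path is blocked, so delta and phi are d-separated given {mu, theta}.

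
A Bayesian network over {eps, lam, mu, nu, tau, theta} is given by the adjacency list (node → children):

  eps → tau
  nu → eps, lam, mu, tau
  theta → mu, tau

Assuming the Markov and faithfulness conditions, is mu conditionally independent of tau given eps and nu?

No — mu and tau are not d-separated given {eps, nu}.

3 paths connect mu and tau; each must be blocked for d-separation to hold:
Path 1: mu ← nu → eps → tau
  nu is a fork here and nu is conditioned on, so the path is blocked at nu.
Path 2: mu ← nu → tau
  nu is a fork here and nu is conditioned on, so the path is blocked at nu.
Path 3: mu ← theta → tau
  theta is a fork and theta is not conditioned on — no node blocks this path, so it is active.
At least one path is unblocked, so d-separation fails.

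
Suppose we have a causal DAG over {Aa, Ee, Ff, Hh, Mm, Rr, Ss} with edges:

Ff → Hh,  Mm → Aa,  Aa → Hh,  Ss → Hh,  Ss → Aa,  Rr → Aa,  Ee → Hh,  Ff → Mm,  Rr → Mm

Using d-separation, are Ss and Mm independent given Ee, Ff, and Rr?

6 paths connect Ss and Mm; each must be blocked for d-separation to hold:
Path 1: Ss → Hh ← Ff → Mm
  Hh is a collider here and neither Hh nor any of its descendants is conditioned on, so the collider stays closed — the path is blocked at Hh.
Path 2: Ss → Hh ← Aa ← Rr → Mm
  Hh is a collider here and neither Hh nor any of its descendants is conditioned on, so the collider stays closed — the path is blocked at Hh.
Path 3: Ss → Hh ← Aa ← Mm
  Hh is a collider here and neither Hh nor any of its descendants is conditioned on, so the collider stays closed — the path is blocked at Hh.
Path 4: Ss → Aa ← Rr → Mm
  Aa is a collider here and neither Aa nor any of its descendants is conditioned on, so the collider stays closed — the path is blocked at Aa.
Path 5: Ss → Aa → Hh ← Ff → Mm
  Hh is a collider here and neither Hh nor any of its descendants is conditioned on, so the collider stays closed — the path is blocked at Hh.
Path 6: Ss → Aa ← Mm
  Aa is a collider here and neither Aa nor any of its descendants is conditioned on, so the collider stays closed — the path is blocked at Aa.
Every path is blocked, so Ss and Mm are d-separated given {Ee, Ff, Rr}.

Yes — Ss and Mm are d-separated given {Ee, Ff, Rr}.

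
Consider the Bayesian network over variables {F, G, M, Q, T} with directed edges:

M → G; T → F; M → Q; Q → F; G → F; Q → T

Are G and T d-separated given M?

Yes

There are 4 undirected paths between G and T; checking each against the conditioning set {M}:
Path 1: G → F ← T
  F is a collider here and neither F nor any of its descendants is conditioned on, so the collider stays closed — the path is blocked at F.
Path 2: G → F ← Q → T
  F is a collider here and neither F nor any of its descendants is conditioned on, so the collider stays closed — the path is blocked at F.
Path 3: G ← M → Q → T
  M is a fork here and M is conditioned on, so the path is blocked at M.
Path 4: G ← M → Q → F ← T
  M is a fork here and M is conditioned on, so the path is blocked at M.
All paths are blocked; G ⊥ T | {M} holds.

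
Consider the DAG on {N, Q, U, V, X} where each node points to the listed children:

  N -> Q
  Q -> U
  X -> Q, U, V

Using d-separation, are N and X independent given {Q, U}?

No

2 paths connect N and X; each must be blocked for d-separation to hold:
Path 1: N → Q → U ← X
  Q is a chain here and Q is conditioned on, so the path is blocked at Q.
Path 2: N → Q ← X
  Q is a collider and Q is conditioned on, which opens it — no node blocks this path, so it is active.
Because an active path exists, N and X are not d-separated.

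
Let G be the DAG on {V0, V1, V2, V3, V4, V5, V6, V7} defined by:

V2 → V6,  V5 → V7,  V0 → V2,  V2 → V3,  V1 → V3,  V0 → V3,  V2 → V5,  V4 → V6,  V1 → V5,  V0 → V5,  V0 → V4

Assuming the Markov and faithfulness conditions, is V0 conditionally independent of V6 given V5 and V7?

There are 6 undirected paths between V0 and V6; checking each against the conditioning set {V5, V7}:
Path 1: V0 → V2 → V6
  V2 is a chain and V2 is not conditioned on — no node blocks this path, so it is active.
Path 2: V0 → V5 ← V2 → V6
  V5 is a collider and V5 is conditioned on, which opens it; V2 is a fork and V2 is not conditioned on — no node blocks this path, so it is active.
Path 3: V0 → V5 ← V1 → V3 ← V2 → V6
  V3 is a collider here and neither V3 nor any of its descendants is conditioned on, so the collider stays closed — the path is blocked at V3.
Path 4: V0 → V3 ← V2 → V6
  V3 is a collider here and neither V3 nor any of its descendants is conditioned on, so the collider stays closed — the path is blocked at V3.
Path 5: V0 → V3 ← V1 → V5 ← V2 → V6
  V3 is a collider here and neither V3 nor any of its descendants is conditioned on, so the collider stays closed — the path is blocked at V3.
Path 6: V0 → V4 → V6
  V4 is a chain and V4 is not conditioned on — no node blocks this path, so it is active.
Because an active path exists, V0 and V6 are not d-separated.

No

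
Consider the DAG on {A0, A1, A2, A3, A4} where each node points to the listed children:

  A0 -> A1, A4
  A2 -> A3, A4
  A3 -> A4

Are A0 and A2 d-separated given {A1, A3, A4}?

No

We examine all 2 paths between A0 and A2:
Path 1: A0 → A4 ← A2
  A4 is a collider and A4 is conditioned on, which opens it — no node blocks this path, so it is active.
Path 2: A0 → A4 ← A3 ← A2
  A3 is a chain here and A3 is conditioned on, so the path is blocked at A3.
Since the path A0 → A4 ← A2 is active, A0 and A2 are not d-separated given {A1, A3, A4}.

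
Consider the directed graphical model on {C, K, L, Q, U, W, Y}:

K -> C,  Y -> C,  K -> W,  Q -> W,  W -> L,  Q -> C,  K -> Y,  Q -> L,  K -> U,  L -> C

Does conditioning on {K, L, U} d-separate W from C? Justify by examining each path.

We examine all 6 paths between W and C:
Path 1: W → L → C
  L is a chain here and L is conditioned on, so the path is blocked at L.
Path 2: W → L ← Q → C
  L is a collider and L is conditioned on, which opens it; Q is a fork and Q is not conditioned on — no node blocks this path, so it is active.
Path 3: W ← K → Y → C
  K is a fork here and K is conditioned on, so the path is blocked at K.
Path 4: W ← K → C
  K is a fork here and K is conditioned on, so the path is blocked at K.
Path 5: W ← Q → L → C
  L is a chain here and L is conditioned on, so the path is blocked at L.
Path 6: W ← Q → C
  Q is a fork and Q is not conditioned on — no node blocks this path, so it is active.
Since the path W → L ← Q → C is active, W and C are not d-separated given {K, L, U}.

No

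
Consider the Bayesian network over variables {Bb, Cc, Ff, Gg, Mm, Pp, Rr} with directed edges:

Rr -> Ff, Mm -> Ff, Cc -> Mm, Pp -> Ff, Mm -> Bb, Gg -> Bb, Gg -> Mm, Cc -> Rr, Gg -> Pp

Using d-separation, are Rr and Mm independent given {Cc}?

Yes

There are 4 undirected paths between Rr and Mm; checking each against the conditioning set {Cc}:
Path 1: Rr ← Cc → Mm
  Cc is a fork here and Cc is conditioned on, so the path is blocked at Cc.
Path 2: Rr → Ff ← Mm
  Ff is a collider here and neither Ff nor any of its descendants is conditioned on, so the collider stays closed — the path is blocked at Ff.
Path 3: Rr → Ff ← Pp ← Gg → Bb ← Mm
  Ff is a collider here and neither Ff nor any of its descendants is conditioned on, so the collider stays closed — the path is blocked at Ff.
Path 4: Rr → Ff ← Pp ← Gg → Mm
  Ff is a collider here and neither Ff nor any of its descendants is conditioned on, so the collider stays closed — the path is blocked at Ff.
All paths are blocked; Rr ⊥ Mm | {Cc} holds.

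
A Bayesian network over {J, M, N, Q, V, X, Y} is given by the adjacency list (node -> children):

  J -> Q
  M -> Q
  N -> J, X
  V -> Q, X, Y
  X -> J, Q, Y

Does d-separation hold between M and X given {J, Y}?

There are 5 undirected paths between M and X; checking each against the conditioning set {J, Y}:
Path 1: M → Q ← V → X
  Q is a collider here and neither Q nor any of its descendants is conditioned on, so the collider stays closed — the path is blocked at Q.
Path 2: M → Q ← V → Y ← X
  Q is a collider here and neither Q nor any of its descendants is conditioned on, so the collider stays closed — the path is blocked at Q.
Path 3: M → Q ← J ← X
  Q is a collider here and neither Q nor any of its descendants is conditioned on, so the collider stays closed — the path is blocked at Q.
Path 4: M → Q ← J ← N → X
  Q is a collider here and neither Q nor any of its descendants is conditioned on, so the collider stays closed — the path is blocked at Q.
Path 5: M → Q ← X
  Q is a collider here and neither Q nor any of its descendants is conditioned on, so the collider stays closed — the path is blocked at Q.
Since every path is blocked, d-separation holds.

Yes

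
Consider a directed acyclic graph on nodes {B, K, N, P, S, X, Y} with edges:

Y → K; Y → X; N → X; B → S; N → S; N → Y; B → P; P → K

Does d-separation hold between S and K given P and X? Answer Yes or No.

Enumerating the 3 paths from S to K and testing each for blocking by {P, X}:
Path 1: S ← B → P → K
  P is a chain here and P is conditioned on, so the path is blocked at P.
Path 2: S ← N → X ← Y → K
  N is a fork and N is not conditioned on; X is a collider and X is conditioned on, which opens it; Y is a fork and Y is not conditioned on — no node blocks this path, so it is active.
Path 3: S ← N → Y → K
  N is a fork and N is not conditioned on; Y is a chain and Y is not conditioned on — no node blocks this path, so it is active.
At least one path is unblocked, so d-separation fails.

No — S and K are not d-separated given {P, X}.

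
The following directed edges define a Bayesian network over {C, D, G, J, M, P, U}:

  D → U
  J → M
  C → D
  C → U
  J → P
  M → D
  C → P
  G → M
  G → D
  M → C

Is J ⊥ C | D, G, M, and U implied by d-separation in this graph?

6 paths connect J and C; each must be blocked for d-separation to hold:
Path 1: J → M → C
  M is a chain here and M is conditioned on, so the path is blocked at M.
Path 2: J → M ← G → D ← C
  G is a fork here and G is conditioned on, so the path is blocked at G.
Path 3: J → M ← G → D → U ← C
  G is a fork here and G is conditioned on, so the path is blocked at G.
Path 4: J → M → D ← C
  M is a chain here and M is conditioned on, so the path is blocked at M.
Path 5: J → M → D → U ← C
  M is a chain here and M is conditioned on, so the path is blocked at M.
Path 6: J → P ← C
  P is a collider here and neither P nor any of its descendants is conditioned on, so the collider stays closed — the path is blocked at P.
All paths are blocked; J ⊥ C | {D, G, M, U} holds.

Yes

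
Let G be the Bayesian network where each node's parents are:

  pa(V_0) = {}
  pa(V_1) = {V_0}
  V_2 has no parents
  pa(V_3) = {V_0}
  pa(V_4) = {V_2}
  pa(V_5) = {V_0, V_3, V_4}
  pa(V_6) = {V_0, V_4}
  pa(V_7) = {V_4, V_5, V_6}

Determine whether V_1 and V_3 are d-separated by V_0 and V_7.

Yes — V_1 and V_3 are d-separated given {V_0, V_7}.

Enumerating the 6 paths from V_1 to V_3 and testing each for blocking by {V_0, V_7}:
Path 1: V_1 ← V_0 → V_3
  V_0 is a fork here and V_0 is conditioned on, so the path is blocked at V_0.
Path 2: V_1 ← V_0 → V_6 → V_7 ← V_4 → V_5 ← V_3
  V_0 is a fork here and V_0 is conditioned on, so the path is blocked at V_0.
Path 3: V_1 ← V_0 → V_6 → V_7 ← V_5 ← V_3
  V_0 is a fork here and V_0 is conditioned on, so the path is blocked at V_0.
Path 4: V_1 ← V_0 → V_6 ← V_4 → V_7 ← V_5 ← V_3
  V_0 is a fork here and V_0 is conditioned on, so the path is blocked at V_0.
Path 5: V_1 ← V_0 → V_6 ← V_4 → V_5 ← V_3
  V_0 is a fork here and V_0 is conditioned on, so the path is blocked at V_0.
Path 6: V_1 ← V_0 → V_5 ← V_3
  V_0 is a fork here and V_0 is conditioned on, so the path is blocked at V_0.
Every path is blocked, so V_1 and V_3 are d-separated given {V_0, V_7}.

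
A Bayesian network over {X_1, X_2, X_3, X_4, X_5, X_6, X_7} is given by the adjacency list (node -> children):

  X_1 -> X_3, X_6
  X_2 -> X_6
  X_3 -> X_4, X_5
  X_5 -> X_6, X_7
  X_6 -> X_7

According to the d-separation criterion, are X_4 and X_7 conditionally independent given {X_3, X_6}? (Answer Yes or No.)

Yes

There are 4 undirected paths between X_4 and X_7; checking each against the conditioning set {X_3, X_6}:
Path 1: X_4 ← X_3 ← X_1 → X_6 → X_7
  X_3 is a chain here and X_3 is conditioned on, so the path is blocked at X_3.
Path 2: X_4 ← X_3 ← X_1 → X_6 ← X_5 → X_7
  X_3 is a chain here and X_3 is conditioned on, so the path is blocked at X_3.
Path 3: X_4 ← X_3 → X_5 → X_7
  X_3 is a fork here and X_3 is conditioned on, so the path is blocked at X_3.
Path 4: X_4 ← X_3 → X_5 → X_6 → X_7
  X_3 is a fork here and X_3 is conditioned on, so the path is blocked at X_3.
All paths are blocked; X_4 ⊥ X_7 | {X_3, X_6} holds.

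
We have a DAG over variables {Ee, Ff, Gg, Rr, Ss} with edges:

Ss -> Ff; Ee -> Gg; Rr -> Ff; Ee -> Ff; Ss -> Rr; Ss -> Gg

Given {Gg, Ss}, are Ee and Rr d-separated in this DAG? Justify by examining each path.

Yes

We examine all 4 paths between Ee and Rr:
Path 1: Ee → Ff ← Rr
  Ff is a collider here and neither Ff nor any of its descendants is conditioned on, so the collider stays closed — the path is blocked at Ff.
Path 2: Ee → Ff ← Ss → Rr
  Ff is a collider here and neither Ff nor any of its descendants is conditioned on, so the collider stays closed — the path is blocked at Ff.
Path 3: Ee → Gg ← Ss → Rr
  Ss is a fork here and Ss is conditioned on, so the path is blocked at Ss.
Path 4: Ee → Gg ← Ss → Ff ← Rr
  Ss is a fork here and Ss is conditioned on, so the path is blocked at Ss.
All paths are blocked; Ee ⊥ Rr | {Gg, Ss} holds.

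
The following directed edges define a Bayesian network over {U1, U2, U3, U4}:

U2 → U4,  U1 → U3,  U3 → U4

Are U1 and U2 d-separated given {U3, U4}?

There is one path between U1 and U2:
Path 1: U1 → U3 → U4 ← U2
  U3 is a chain here and U3 is conditioned on, so the path is blocked at U3.
Every path is blocked, so U1 and U2 are d-separated given {U3, U4}.

Yes — U1 and U2 are d-separated given {U3, U4}.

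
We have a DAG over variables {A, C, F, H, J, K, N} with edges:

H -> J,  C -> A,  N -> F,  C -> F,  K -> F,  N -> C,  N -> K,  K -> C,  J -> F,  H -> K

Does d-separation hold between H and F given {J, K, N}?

Yes

Enumerating the 6 paths from H to F and testing each for blocking by {J, K, N}:
Path 1: H → K → C → F
  K is a chain here and K is conditioned on, so the path is blocked at K.
Path 2: H → K → C ← N → F
  K is a chain here and K is conditioned on, so the path is blocked at K.
Path 3: H → K → F
  K is a chain here and K is conditioned on, so the path is blocked at K.
Path 4: H → K ← N → C → F
  N is a fork here and N is conditioned on, so the path is blocked at N.
Path 5: H → K ← N → F
  N is a fork here and N is conditioned on, so the path is blocked at N.
Path 6: H → J → F
  J is a chain here and J is conditioned on, so the path is blocked at J.
All paths are blocked; H ⊥ F | {J, K, N} holds.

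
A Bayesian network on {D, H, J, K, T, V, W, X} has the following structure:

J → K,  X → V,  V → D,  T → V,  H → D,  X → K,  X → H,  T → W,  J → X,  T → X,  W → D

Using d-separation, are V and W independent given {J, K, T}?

Yes — V and W are d-separated given {J, K, T}.

We examine all 6 paths between V and W:
  1. V ← X → H → D ← W — X:fork[open]; H:chain[open]; D:collider[blocks] ⇒ blocked
  2. V ← X ← T → W — X:chain[open]; T:fork[blocks] ⇒ blocked
  3. V ← T → W — T:fork[blocks] ⇒ blocked
  4. V ← T → X → H → D ← W — T:fork[blocks]; X:chain[open]; H:chain[open]; D:collider[blocks] ⇒ blocked
  5. V → D ← H ← X ← T → W — D:collider[blocks]; H:chain[open]; X:chain[open]; T:fork[blocks] ⇒ blocked
  6. V → D ← W — D:collider[blocks] ⇒ blocked
Every path is blocked, so V and W are d-separated given {J, K, T}.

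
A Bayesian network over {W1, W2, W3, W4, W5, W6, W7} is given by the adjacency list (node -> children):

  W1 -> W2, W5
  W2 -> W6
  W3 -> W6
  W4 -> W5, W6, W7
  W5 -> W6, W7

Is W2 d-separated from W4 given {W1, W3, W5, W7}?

Enumerating the 6 paths from W2 to W4 and testing each for blocking by {W1, W3, W5, W7}:
Path 1: W2 ← W1 → W5 → W7 ← W4
  W1 is a fork here and W1 is conditioned on, so the path is blocked at W1.
Path 2: W2 ← W1 → W5 ← W4
  W1 is a fork here and W1 is conditioned on, so the path is blocked at W1.
Path 3: W2 ← W1 → W5 → W6 ← W4
  W1 is a fork here and W1 is conditioned on, so the path is blocked at W1.
Path 4: W2 → W6 ← W5 → W7 ← W4
  W6 is a collider here and neither W6 nor any of its descendants is conditioned on, so the collider stays closed — the path is blocked at W6.
Path 5: W2 → W6 ← W5 ← W4
  W6 is a collider here and neither W6 nor any of its descendants is conditioned on, so the collider stays closed — the path is blocked at W6.
Path 6: W2 → W6 ← W4
  W6 is a collider here and neither W6 nor any of its descendants is conditioned on, so the collider stays closed — the path is blocked at W6.
All paths are blocked; W2 ⊥ W4 | {W1, W3, W5, W7} holds.

Yes — W2 and W4 are d-separated given {W1, W3, W5, W7}.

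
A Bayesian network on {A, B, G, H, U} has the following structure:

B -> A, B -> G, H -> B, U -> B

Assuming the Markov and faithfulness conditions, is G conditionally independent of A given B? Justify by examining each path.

Yes — G and A are d-separated given {B}.

The only undirected path from G to A is:
Path 1: G ← B → A
  B is a fork here and B is conditioned on, so the path is blocked at B.
All paths are blocked; G ⊥ A | {B} holds.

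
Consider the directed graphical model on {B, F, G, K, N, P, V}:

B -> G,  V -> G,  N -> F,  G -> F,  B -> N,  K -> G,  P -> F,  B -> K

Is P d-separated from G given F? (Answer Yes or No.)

No — P and G are not d-separated given {F}.

We examine all 3 paths between P and G:
Path 1: P → F ← N ← B → K → G
  F is a collider and F is conditioned on, which opens it; N is a chain and N is not conditioned on; B is a fork and B is not conditioned on; K is a chain and K is not conditioned on — no node blocks this path, so it is active.
Path 2: P → F ← N ← B → G
  F is a collider and F is conditioned on, which opens it; N is a chain and N is not conditioned on; B is a fork and B is not conditioned on — no node blocks this path, so it is active.
Path 3: P → F ← G
  F is a collider and F is conditioned on, which opens it — no node blocks this path, so it is active.
Since the path P → F ← N ← B → K → G is active, P and G are not d-separated given {F}.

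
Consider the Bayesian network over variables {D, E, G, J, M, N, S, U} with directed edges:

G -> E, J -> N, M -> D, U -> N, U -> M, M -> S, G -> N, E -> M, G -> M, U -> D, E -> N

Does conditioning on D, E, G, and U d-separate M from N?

Yes

Enumerating the 6 paths from M to N and testing each for blocking by {D, E, G, U}:
Path 1: M ← G → N
  G is a fork here and G is conditioned on, so the path is blocked at G.
Path 2: M ← G → E → N
  G is a fork here and G is conditioned on, so the path is blocked at G.
Path 3: M ← U → N
  U is a fork here and U is conditioned on, so the path is blocked at U.
Path 4: M → D ← U → N
  U is a fork here and U is conditioned on, so the path is blocked at U.
Path 5: M ← E ← G → N
  E is a chain here and E is conditioned on, so the path is blocked at E.
Path 6: M ← E → N
  E is a fork here and E is conditioned on, so the path is blocked at E.
Since every path is blocked, d-separation holds.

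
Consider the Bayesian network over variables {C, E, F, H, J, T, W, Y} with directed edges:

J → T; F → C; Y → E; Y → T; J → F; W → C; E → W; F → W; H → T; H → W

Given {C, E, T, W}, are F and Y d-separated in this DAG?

No — F and Y are not d-separated given {C, E, T, W}.

We examine all 6 paths between F and Y:
Path 1: F ← J → T ← H → W ← E ← Y
  E is a chain here and E is conditioned on, so the path is blocked at E.
Path 2: F ← J → T ← Y
  J is a fork and J is not conditioned on; T is a collider and T is conditioned on, which opens it — no node blocks this path, so it is active.
Path 3: F → W ← E ← Y
  E is a chain here and E is conditioned on, so the path is blocked at E.
Path 4: F → W ← H → T ← Y
  W is a collider and W is conditioned on, which opens it; H is a fork and H is not conditioned on; T is a collider and T is conditioned on, which opens it — no node blocks this path, so it is active.
Path 5: F → C ← W ← E ← Y
  W is a chain here and W is conditioned on, so the path is blocked at W.
Path 6: F → C ← W ← H → T ← Y
  W is a chain here and W is conditioned on, so the path is blocked at W.
At least one path is unblocked, so d-separation fails.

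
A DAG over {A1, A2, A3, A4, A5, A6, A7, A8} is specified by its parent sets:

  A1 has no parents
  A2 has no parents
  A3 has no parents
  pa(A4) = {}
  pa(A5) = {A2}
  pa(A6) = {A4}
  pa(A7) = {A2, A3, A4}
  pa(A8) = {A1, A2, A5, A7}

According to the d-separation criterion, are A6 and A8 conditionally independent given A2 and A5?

We examine all 3 paths between A6 and A8:
  1. A6 ← A4 → A7 ← A2 → A5 → A8 — A4:fork[open]; A7:collider[blocks]; A2:fork[blocks]; A5:chain[blocks] ⇒ blocked
  2. A6 ← A4 → A7 ← A2 → A8 — A4:fork[open]; A7:collider[blocks]; A2:fork[blocks] ⇒ blocked
  3. A6 ← A4 → A7 → A8 — A4:fork[open]; A7:chain[open] ⇒ active
Since the path A6 ← A4 → A7 → A8 is active, A6 and A8 are not d-separated given {A2, A5}.

No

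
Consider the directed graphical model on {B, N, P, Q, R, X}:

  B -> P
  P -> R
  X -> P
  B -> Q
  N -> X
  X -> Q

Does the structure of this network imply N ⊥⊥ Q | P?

No

We examine all 2 paths between N and Q:
  1. N → X → P ← B → Q — X:chain[open]; P:collider[open]; B:fork[open] ⇒ active
  2. N → X → Q — X:chain[open] ⇒ active
At least one path is unblocked, so d-separation fails.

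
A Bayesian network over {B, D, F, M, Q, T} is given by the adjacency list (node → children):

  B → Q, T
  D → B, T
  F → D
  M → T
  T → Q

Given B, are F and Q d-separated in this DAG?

No

Enumerating the 4 paths from F to Q and testing each for blocking by {B}:
  1. F → D → B → Q — D:chain[open]; B:chain[blocks] ⇒ blocked
  2. F → D → B → T → Q — D:chain[open]; B:chain[blocks]; T:chain[open] ⇒ blocked
  3. F → D → T → Q — D:chain[open]; T:chain[open] ⇒ active
  4. F → D → T ← B → Q — D:chain[open]; T:collider[blocks]; B:fork[blocks] ⇒ blocked
At least one path is unblocked, so d-separation fails.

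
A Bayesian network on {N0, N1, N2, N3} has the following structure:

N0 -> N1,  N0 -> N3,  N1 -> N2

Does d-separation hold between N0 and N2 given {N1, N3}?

Yes — N0 and N2 are d-separated given {N1, N3}.

Only one path connects N0 and N2:
Path 1: N0 → N1 → N2
  N1 is a chain here and N1 is conditioned on, so the path is blocked at N1.
All paths are blocked; N0 ⊥ N2 | {N1, N3} holds.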